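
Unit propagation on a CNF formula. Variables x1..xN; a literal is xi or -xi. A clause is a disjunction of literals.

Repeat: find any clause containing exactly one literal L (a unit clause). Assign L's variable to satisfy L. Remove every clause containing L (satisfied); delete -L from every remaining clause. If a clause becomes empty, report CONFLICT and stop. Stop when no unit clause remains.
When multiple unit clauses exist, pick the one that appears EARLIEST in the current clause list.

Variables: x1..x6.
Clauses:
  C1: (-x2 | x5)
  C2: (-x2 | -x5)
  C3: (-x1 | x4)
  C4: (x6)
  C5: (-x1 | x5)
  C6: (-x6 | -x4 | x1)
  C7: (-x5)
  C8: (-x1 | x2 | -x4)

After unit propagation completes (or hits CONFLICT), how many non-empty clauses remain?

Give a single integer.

Answer: 0

Derivation:
unit clause [6] forces x6=T; simplify:
  drop -6 from [-6, -4, 1] -> [-4, 1]
  satisfied 1 clause(s); 7 remain; assigned so far: [6]
unit clause [-5] forces x5=F; simplify:
  drop 5 from [-2, 5] -> [-2]
  drop 5 from [-1, 5] -> [-1]
  satisfied 2 clause(s); 5 remain; assigned so far: [5, 6]
unit clause [-2] forces x2=F; simplify:
  drop 2 from [-1, 2, -4] -> [-1, -4]
  satisfied 1 clause(s); 4 remain; assigned so far: [2, 5, 6]
unit clause [-1] forces x1=F; simplify:
  drop 1 from [-4, 1] -> [-4]
  satisfied 3 clause(s); 1 remain; assigned so far: [1, 2, 5, 6]
unit clause [-4] forces x4=F; simplify:
  satisfied 1 clause(s); 0 remain; assigned so far: [1, 2, 4, 5, 6]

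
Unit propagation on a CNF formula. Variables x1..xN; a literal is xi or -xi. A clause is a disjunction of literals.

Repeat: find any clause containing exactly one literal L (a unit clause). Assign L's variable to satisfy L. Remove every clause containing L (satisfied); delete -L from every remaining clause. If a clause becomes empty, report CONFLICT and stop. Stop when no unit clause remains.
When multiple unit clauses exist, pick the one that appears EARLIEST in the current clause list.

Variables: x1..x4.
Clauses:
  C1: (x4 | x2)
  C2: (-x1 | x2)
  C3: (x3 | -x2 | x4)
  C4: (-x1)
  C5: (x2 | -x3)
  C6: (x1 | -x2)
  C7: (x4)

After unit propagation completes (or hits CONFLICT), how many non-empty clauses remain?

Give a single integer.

Answer: 0

Derivation:
unit clause [-1] forces x1=F; simplify:
  drop 1 from [1, -2] -> [-2]
  satisfied 2 clause(s); 5 remain; assigned so far: [1]
unit clause [-2] forces x2=F; simplify:
  drop 2 from [4, 2] -> [4]
  drop 2 from [2, -3] -> [-3]
  satisfied 2 clause(s); 3 remain; assigned so far: [1, 2]
unit clause [4] forces x4=T; simplify:
  satisfied 2 clause(s); 1 remain; assigned so far: [1, 2, 4]
unit clause [-3] forces x3=F; simplify:
  satisfied 1 clause(s); 0 remain; assigned so far: [1, 2, 3, 4]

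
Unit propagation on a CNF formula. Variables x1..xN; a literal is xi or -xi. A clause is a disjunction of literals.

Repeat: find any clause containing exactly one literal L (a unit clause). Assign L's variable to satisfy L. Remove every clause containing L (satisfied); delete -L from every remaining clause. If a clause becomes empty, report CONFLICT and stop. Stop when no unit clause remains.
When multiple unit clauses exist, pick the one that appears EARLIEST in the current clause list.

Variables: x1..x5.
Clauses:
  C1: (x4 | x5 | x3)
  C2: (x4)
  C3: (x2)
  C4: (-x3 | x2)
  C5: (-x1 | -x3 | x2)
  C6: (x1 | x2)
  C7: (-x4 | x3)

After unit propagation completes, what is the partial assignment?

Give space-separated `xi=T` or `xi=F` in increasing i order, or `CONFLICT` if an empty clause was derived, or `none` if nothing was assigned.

Answer: x2=T x3=T x4=T

Derivation:
unit clause [4] forces x4=T; simplify:
  drop -4 from [-4, 3] -> [3]
  satisfied 2 clause(s); 5 remain; assigned so far: [4]
unit clause [2] forces x2=T; simplify:
  satisfied 4 clause(s); 1 remain; assigned so far: [2, 4]
unit clause [3] forces x3=T; simplify:
  satisfied 1 clause(s); 0 remain; assigned so far: [2, 3, 4]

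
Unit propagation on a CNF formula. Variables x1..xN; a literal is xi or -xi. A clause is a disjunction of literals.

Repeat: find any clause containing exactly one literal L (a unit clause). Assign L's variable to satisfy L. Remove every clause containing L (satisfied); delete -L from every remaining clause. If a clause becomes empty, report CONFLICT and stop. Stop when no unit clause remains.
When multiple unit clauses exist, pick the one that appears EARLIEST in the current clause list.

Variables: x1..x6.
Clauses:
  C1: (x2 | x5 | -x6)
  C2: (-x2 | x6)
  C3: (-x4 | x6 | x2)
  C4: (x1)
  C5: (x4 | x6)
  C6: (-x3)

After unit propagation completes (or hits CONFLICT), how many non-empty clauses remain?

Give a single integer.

unit clause [1] forces x1=T; simplify:
  satisfied 1 clause(s); 5 remain; assigned so far: [1]
unit clause [-3] forces x3=F; simplify:
  satisfied 1 clause(s); 4 remain; assigned so far: [1, 3]

Answer: 4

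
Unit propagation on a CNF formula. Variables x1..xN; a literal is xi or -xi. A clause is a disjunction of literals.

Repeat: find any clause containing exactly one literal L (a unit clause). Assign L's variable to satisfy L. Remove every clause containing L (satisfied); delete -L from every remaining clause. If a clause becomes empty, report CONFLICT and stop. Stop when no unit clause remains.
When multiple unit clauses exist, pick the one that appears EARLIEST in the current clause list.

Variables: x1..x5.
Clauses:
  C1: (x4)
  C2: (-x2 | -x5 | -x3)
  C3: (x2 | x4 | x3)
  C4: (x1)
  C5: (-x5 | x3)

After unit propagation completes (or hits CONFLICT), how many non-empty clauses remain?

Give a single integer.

unit clause [4] forces x4=T; simplify:
  satisfied 2 clause(s); 3 remain; assigned so far: [4]
unit clause [1] forces x1=T; simplify:
  satisfied 1 clause(s); 2 remain; assigned so far: [1, 4]

Answer: 2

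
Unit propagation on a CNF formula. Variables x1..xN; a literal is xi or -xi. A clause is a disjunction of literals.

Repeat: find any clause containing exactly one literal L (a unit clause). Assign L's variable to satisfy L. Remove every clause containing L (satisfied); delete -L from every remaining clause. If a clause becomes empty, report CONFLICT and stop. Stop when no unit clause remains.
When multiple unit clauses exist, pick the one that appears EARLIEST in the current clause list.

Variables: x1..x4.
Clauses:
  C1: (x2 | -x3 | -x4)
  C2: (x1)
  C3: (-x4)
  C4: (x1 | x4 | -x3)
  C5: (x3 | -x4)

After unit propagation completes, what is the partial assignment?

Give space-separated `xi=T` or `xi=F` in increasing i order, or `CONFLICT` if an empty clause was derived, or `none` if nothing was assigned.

Answer: x1=T x4=F

Derivation:
unit clause [1] forces x1=T; simplify:
  satisfied 2 clause(s); 3 remain; assigned so far: [1]
unit clause [-4] forces x4=F; simplify:
  satisfied 3 clause(s); 0 remain; assigned so far: [1, 4]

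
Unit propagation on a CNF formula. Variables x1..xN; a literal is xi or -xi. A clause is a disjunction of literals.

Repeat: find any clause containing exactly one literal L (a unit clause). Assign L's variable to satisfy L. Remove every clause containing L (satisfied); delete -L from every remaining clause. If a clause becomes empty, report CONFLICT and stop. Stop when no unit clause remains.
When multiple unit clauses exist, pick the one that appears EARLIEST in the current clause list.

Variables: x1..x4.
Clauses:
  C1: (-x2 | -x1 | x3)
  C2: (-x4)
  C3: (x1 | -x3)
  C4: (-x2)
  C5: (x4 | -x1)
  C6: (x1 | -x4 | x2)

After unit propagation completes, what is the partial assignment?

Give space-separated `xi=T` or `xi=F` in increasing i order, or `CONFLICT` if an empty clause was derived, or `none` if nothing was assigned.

unit clause [-4] forces x4=F; simplify:
  drop 4 from [4, -1] -> [-1]
  satisfied 2 clause(s); 4 remain; assigned so far: [4]
unit clause [-2] forces x2=F; simplify:
  satisfied 2 clause(s); 2 remain; assigned so far: [2, 4]
unit clause [-1] forces x1=F; simplify:
  drop 1 from [1, -3] -> [-3]
  satisfied 1 clause(s); 1 remain; assigned so far: [1, 2, 4]
unit clause [-3] forces x3=F; simplify:
  satisfied 1 clause(s); 0 remain; assigned so far: [1, 2, 3, 4]

Answer: x1=F x2=F x3=F x4=F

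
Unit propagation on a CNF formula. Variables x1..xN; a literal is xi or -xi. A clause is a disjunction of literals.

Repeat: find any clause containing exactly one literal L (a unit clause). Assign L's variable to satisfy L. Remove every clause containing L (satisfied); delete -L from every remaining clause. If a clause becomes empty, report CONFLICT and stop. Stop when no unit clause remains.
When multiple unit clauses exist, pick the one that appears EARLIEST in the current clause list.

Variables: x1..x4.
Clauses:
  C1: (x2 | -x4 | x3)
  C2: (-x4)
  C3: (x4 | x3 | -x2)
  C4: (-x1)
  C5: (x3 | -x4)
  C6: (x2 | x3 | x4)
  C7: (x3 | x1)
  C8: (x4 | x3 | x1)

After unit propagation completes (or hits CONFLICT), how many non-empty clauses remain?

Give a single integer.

unit clause [-4] forces x4=F; simplify:
  drop 4 from [4, 3, -2] -> [3, -2]
  drop 4 from [2, 3, 4] -> [2, 3]
  drop 4 from [4, 3, 1] -> [3, 1]
  satisfied 3 clause(s); 5 remain; assigned so far: [4]
unit clause [-1] forces x1=F; simplify:
  drop 1 from [3, 1] -> [3]
  drop 1 from [3, 1] -> [3]
  satisfied 1 clause(s); 4 remain; assigned so far: [1, 4]
unit clause [3] forces x3=T; simplify:
  satisfied 4 clause(s); 0 remain; assigned so far: [1, 3, 4]

Answer: 0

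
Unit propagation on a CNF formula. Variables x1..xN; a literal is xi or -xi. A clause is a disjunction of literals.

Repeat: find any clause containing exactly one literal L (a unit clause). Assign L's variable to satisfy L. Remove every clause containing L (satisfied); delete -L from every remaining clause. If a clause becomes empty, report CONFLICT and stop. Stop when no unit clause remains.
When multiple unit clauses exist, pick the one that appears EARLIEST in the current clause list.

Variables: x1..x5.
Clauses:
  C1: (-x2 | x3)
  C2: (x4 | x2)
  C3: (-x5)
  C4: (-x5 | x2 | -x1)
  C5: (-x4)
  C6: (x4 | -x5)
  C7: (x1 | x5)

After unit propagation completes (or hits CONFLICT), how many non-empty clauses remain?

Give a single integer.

Answer: 0

Derivation:
unit clause [-5] forces x5=F; simplify:
  drop 5 from [1, 5] -> [1]
  satisfied 3 clause(s); 4 remain; assigned so far: [5]
unit clause [-4] forces x4=F; simplify:
  drop 4 from [4, 2] -> [2]
  satisfied 1 clause(s); 3 remain; assigned so far: [4, 5]
unit clause [2] forces x2=T; simplify:
  drop -2 from [-2, 3] -> [3]
  satisfied 1 clause(s); 2 remain; assigned so far: [2, 4, 5]
unit clause [3] forces x3=T; simplify:
  satisfied 1 clause(s); 1 remain; assigned so far: [2, 3, 4, 5]
unit clause [1] forces x1=T; simplify:
  satisfied 1 clause(s); 0 remain; assigned so far: [1, 2, 3, 4, 5]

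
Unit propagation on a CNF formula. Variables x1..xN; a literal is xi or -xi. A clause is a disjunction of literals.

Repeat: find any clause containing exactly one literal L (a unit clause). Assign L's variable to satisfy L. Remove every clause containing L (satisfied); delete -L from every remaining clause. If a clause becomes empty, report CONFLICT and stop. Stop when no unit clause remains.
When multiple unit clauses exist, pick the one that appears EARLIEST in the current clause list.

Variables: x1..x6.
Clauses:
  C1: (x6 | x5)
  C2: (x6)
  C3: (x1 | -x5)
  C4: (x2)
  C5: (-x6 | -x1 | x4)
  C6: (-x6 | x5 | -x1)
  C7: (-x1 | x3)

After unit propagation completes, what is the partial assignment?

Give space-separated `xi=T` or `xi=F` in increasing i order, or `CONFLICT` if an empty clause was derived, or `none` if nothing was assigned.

Answer: x2=T x6=T

Derivation:
unit clause [6] forces x6=T; simplify:
  drop -6 from [-6, -1, 4] -> [-1, 4]
  drop -6 from [-6, 5, -1] -> [5, -1]
  satisfied 2 clause(s); 5 remain; assigned so far: [6]
unit clause [2] forces x2=T; simplify:
  satisfied 1 clause(s); 4 remain; assigned so far: [2, 6]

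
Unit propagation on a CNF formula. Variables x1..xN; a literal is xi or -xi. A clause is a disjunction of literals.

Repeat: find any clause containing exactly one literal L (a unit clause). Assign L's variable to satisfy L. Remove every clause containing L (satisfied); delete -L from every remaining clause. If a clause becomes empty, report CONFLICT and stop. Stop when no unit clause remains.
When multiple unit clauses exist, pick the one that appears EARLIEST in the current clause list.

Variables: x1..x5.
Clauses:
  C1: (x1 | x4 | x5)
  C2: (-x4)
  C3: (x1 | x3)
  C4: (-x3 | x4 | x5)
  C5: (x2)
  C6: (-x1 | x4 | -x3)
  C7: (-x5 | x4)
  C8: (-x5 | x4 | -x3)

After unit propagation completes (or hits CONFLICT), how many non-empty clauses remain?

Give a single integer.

Answer: 0

Derivation:
unit clause [-4] forces x4=F; simplify:
  drop 4 from [1, 4, 5] -> [1, 5]
  drop 4 from [-3, 4, 5] -> [-3, 5]
  drop 4 from [-1, 4, -3] -> [-1, -3]
  drop 4 from [-5, 4] -> [-5]
  drop 4 from [-5, 4, -3] -> [-5, -3]
  satisfied 1 clause(s); 7 remain; assigned so far: [4]
unit clause [2] forces x2=T; simplify:
  satisfied 1 clause(s); 6 remain; assigned so far: [2, 4]
unit clause [-5] forces x5=F; simplify:
  drop 5 from [1, 5] -> [1]
  drop 5 from [-3, 5] -> [-3]
  satisfied 2 clause(s); 4 remain; assigned so far: [2, 4, 5]
unit clause [1] forces x1=T; simplify:
  drop -1 from [-1, -3] -> [-3]
  satisfied 2 clause(s); 2 remain; assigned so far: [1, 2, 4, 5]
unit clause [-3] forces x3=F; simplify:
  satisfied 2 clause(s); 0 remain; assigned so far: [1, 2, 3, 4, 5]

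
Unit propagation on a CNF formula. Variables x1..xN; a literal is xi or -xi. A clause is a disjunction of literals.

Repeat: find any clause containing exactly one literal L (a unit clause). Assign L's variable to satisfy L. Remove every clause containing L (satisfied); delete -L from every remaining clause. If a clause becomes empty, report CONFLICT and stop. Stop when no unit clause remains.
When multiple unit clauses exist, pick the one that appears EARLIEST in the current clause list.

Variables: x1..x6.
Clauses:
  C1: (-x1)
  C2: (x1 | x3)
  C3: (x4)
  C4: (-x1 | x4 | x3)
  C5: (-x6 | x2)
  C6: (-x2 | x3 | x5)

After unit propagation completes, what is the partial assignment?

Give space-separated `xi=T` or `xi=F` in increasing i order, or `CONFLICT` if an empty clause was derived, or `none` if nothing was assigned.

unit clause [-1] forces x1=F; simplify:
  drop 1 from [1, 3] -> [3]
  satisfied 2 clause(s); 4 remain; assigned so far: [1]
unit clause [3] forces x3=T; simplify:
  satisfied 2 clause(s); 2 remain; assigned so far: [1, 3]
unit clause [4] forces x4=T; simplify:
  satisfied 1 clause(s); 1 remain; assigned so far: [1, 3, 4]

Answer: x1=F x3=T x4=T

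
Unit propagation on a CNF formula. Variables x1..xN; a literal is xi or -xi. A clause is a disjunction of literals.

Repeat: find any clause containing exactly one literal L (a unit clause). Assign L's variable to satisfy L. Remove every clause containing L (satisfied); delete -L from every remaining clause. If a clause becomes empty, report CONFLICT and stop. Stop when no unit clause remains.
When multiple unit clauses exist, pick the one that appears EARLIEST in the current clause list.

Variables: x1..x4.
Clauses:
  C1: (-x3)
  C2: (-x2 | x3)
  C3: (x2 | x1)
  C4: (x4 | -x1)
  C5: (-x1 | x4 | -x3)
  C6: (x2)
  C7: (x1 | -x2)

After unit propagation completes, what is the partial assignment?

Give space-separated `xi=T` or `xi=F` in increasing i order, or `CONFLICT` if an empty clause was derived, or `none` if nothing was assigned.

unit clause [-3] forces x3=F; simplify:
  drop 3 from [-2, 3] -> [-2]
  satisfied 2 clause(s); 5 remain; assigned so far: [3]
unit clause [-2] forces x2=F; simplify:
  drop 2 from [2, 1] -> [1]
  drop 2 from [2] -> [] (empty!)
  satisfied 2 clause(s); 3 remain; assigned so far: [2, 3]
CONFLICT (empty clause)

Answer: CONFLICT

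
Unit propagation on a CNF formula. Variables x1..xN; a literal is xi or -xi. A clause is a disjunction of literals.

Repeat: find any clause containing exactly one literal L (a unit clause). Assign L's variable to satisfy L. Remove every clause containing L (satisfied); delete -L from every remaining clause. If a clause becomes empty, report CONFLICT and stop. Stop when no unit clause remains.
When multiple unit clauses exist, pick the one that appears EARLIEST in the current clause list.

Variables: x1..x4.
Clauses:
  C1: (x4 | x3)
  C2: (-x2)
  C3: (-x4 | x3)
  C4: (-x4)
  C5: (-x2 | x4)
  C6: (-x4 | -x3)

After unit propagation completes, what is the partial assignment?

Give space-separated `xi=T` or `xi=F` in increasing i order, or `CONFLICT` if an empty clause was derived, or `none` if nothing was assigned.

Answer: x2=F x3=T x4=F

Derivation:
unit clause [-2] forces x2=F; simplify:
  satisfied 2 clause(s); 4 remain; assigned so far: [2]
unit clause [-4] forces x4=F; simplify:
  drop 4 from [4, 3] -> [3]
  satisfied 3 clause(s); 1 remain; assigned so far: [2, 4]
unit clause [3] forces x3=T; simplify:
  satisfied 1 clause(s); 0 remain; assigned so far: [2, 3, 4]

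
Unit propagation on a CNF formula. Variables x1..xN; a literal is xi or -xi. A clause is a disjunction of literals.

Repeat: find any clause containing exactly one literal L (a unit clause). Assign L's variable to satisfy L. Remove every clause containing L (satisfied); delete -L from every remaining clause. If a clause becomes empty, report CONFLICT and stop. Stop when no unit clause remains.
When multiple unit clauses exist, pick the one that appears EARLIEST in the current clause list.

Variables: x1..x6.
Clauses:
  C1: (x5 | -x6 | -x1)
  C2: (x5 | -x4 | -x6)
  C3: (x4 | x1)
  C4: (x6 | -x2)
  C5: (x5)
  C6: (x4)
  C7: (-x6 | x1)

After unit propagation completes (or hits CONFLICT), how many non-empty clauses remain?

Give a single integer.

Answer: 2

Derivation:
unit clause [5] forces x5=T; simplify:
  satisfied 3 clause(s); 4 remain; assigned so far: [5]
unit clause [4] forces x4=T; simplify:
  satisfied 2 clause(s); 2 remain; assigned so far: [4, 5]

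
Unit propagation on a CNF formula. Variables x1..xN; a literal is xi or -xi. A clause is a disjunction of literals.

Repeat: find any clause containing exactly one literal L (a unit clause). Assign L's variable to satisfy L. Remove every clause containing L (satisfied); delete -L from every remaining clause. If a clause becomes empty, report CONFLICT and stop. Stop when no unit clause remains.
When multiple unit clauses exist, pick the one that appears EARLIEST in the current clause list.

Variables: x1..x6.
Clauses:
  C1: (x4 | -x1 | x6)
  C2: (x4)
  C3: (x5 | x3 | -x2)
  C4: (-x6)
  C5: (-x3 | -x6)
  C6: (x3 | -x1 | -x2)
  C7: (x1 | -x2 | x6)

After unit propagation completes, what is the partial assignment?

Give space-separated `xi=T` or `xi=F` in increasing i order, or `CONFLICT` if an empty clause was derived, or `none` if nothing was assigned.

Answer: x4=T x6=F

Derivation:
unit clause [4] forces x4=T; simplify:
  satisfied 2 clause(s); 5 remain; assigned so far: [4]
unit clause [-6] forces x6=F; simplify:
  drop 6 from [1, -2, 6] -> [1, -2]
  satisfied 2 clause(s); 3 remain; assigned so far: [4, 6]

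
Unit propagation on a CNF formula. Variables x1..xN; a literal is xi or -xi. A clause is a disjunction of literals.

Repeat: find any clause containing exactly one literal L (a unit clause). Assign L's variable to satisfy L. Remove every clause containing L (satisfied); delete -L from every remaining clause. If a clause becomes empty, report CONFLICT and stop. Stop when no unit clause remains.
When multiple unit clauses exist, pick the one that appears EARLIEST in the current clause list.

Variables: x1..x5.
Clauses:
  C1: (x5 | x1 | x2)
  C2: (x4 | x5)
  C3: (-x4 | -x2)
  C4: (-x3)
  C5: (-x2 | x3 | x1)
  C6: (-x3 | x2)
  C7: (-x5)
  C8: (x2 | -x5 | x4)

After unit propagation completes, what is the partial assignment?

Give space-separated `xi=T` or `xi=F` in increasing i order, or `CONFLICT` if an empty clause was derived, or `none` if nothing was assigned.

unit clause [-3] forces x3=F; simplify:
  drop 3 from [-2, 3, 1] -> [-2, 1]
  satisfied 2 clause(s); 6 remain; assigned so far: [3]
unit clause [-5] forces x5=F; simplify:
  drop 5 from [5, 1, 2] -> [1, 2]
  drop 5 from [4, 5] -> [4]
  satisfied 2 clause(s); 4 remain; assigned so far: [3, 5]
unit clause [4] forces x4=T; simplify:
  drop -4 from [-4, -2] -> [-2]
  satisfied 1 clause(s); 3 remain; assigned so far: [3, 4, 5]
unit clause [-2] forces x2=F; simplify:
  drop 2 from [1, 2] -> [1]
  satisfied 2 clause(s); 1 remain; assigned so far: [2, 3, 4, 5]
unit clause [1] forces x1=T; simplify:
  satisfied 1 clause(s); 0 remain; assigned so far: [1, 2, 3, 4, 5]

Answer: x1=T x2=F x3=F x4=T x5=F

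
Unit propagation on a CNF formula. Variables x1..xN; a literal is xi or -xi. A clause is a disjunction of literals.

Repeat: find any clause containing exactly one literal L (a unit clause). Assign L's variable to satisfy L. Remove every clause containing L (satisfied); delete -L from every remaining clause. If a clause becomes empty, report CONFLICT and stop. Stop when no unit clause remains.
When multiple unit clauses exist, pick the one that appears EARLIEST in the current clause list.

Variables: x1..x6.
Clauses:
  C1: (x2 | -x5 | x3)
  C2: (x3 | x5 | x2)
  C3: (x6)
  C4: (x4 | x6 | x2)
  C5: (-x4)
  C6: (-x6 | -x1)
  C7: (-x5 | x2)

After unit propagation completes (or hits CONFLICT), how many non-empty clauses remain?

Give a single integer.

Answer: 3

Derivation:
unit clause [6] forces x6=T; simplify:
  drop -6 from [-6, -1] -> [-1]
  satisfied 2 clause(s); 5 remain; assigned so far: [6]
unit clause [-4] forces x4=F; simplify:
  satisfied 1 clause(s); 4 remain; assigned so far: [4, 6]
unit clause [-1] forces x1=F; simplify:
  satisfied 1 clause(s); 3 remain; assigned so far: [1, 4, 6]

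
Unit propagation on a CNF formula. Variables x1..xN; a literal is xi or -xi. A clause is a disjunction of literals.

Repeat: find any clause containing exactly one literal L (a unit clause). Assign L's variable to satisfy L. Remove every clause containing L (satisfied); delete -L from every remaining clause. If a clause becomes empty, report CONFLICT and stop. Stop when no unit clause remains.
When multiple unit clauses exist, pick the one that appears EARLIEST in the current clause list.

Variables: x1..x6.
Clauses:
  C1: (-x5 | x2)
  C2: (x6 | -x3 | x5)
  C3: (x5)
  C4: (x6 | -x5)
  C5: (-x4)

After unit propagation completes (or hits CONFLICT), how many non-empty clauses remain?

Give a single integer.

unit clause [5] forces x5=T; simplify:
  drop -5 from [-5, 2] -> [2]
  drop -5 from [6, -5] -> [6]
  satisfied 2 clause(s); 3 remain; assigned so far: [5]
unit clause [2] forces x2=T; simplify:
  satisfied 1 clause(s); 2 remain; assigned so far: [2, 5]
unit clause [6] forces x6=T; simplify:
  satisfied 1 clause(s); 1 remain; assigned so far: [2, 5, 6]
unit clause [-4] forces x4=F; simplify:
  satisfied 1 clause(s); 0 remain; assigned so far: [2, 4, 5, 6]

Answer: 0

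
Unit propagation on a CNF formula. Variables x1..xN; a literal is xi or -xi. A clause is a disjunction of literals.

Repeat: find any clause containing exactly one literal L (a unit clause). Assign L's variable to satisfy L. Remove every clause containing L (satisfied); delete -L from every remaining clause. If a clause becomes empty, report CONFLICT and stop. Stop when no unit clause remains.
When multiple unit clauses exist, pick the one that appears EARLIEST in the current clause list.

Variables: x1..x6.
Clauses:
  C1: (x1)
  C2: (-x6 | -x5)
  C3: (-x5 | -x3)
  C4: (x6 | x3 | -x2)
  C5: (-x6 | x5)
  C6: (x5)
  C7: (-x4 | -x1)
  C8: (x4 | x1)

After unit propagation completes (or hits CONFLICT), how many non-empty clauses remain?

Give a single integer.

unit clause [1] forces x1=T; simplify:
  drop -1 from [-4, -1] -> [-4]
  satisfied 2 clause(s); 6 remain; assigned so far: [1]
unit clause [5] forces x5=T; simplify:
  drop -5 from [-6, -5] -> [-6]
  drop -5 from [-5, -3] -> [-3]
  satisfied 2 clause(s); 4 remain; assigned so far: [1, 5]
unit clause [-6] forces x6=F; simplify:
  drop 6 from [6, 3, -2] -> [3, -2]
  satisfied 1 clause(s); 3 remain; assigned so far: [1, 5, 6]
unit clause [-3] forces x3=F; simplify:
  drop 3 from [3, -2] -> [-2]
  satisfied 1 clause(s); 2 remain; assigned so far: [1, 3, 5, 6]
unit clause [-2] forces x2=F; simplify:
  satisfied 1 clause(s); 1 remain; assigned so far: [1, 2, 3, 5, 6]
unit clause [-4] forces x4=F; simplify:
  satisfied 1 clause(s); 0 remain; assigned so far: [1, 2, 3, 4, 5, 6]

Answer: 0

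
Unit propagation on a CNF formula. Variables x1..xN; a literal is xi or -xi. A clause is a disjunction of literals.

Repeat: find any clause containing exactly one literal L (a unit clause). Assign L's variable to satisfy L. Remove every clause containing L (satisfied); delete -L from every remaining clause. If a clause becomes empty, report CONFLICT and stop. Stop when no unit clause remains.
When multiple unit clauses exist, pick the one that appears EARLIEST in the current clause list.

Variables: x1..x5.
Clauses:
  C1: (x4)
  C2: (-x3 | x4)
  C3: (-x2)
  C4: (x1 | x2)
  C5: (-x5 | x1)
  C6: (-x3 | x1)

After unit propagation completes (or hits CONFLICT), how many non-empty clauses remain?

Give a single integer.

Answer: 0

Derivation:
unit clause [4] forces x4=T; simplify:
  satisfied 2 clause(s); 4 remain; assigned so far: [4]
unit clause [-2] forces x2=F; simplify:
  drop 2 from [1, 2] -> [1]
  satisfied 1 clause(s); 3 remain; assigned so far: [2, 4]
unit clause [1] forces x1=T; simplify:
  satisfied 3 clause(s); 0 remain; assigned so far: [1, 2, 4]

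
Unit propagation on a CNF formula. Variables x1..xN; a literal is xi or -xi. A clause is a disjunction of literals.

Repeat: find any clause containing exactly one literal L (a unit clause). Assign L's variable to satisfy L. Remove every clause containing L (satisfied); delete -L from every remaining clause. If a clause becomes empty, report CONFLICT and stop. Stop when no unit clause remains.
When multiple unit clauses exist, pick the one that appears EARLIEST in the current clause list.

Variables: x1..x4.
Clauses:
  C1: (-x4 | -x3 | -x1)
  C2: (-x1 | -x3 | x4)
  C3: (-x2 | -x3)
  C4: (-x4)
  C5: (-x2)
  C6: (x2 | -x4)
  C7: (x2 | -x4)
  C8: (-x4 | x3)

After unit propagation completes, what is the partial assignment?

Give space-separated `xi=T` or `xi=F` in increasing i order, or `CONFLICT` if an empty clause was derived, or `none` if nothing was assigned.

Answer: x2=F x4=F

Derivation:
unit clause [-4] forces x4=F; simplify:
  drop 4 from [-1, -3, 4] -> [-1, -3]
  satisfied 5 clause(s); 3 remain; assigned so far: [4]
unit clause [-2] forces x2=F; simplify:
  satisfied 2 clause(s); 1 remain; assigned so far: [2, 4]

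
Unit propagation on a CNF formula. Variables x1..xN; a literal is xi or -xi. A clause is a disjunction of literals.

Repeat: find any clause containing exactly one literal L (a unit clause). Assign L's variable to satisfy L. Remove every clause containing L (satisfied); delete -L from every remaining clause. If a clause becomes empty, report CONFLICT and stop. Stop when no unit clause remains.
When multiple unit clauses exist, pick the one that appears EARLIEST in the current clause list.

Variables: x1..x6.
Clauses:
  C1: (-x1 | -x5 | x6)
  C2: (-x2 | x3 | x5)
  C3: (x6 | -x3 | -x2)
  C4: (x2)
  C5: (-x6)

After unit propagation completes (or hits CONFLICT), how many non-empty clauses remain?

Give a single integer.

unit clause [2] forces x2=T; simplify:
  drop -2 from [-2, 3, 5] -> [3, 5]
  drop -2 from [6, -3, -2] -> [6, -3]
  satisfied 1 clause(s); 4 remain; assigned so far: [2]
unit clause [-6] forces x6=F; simplify:
  drop 6 from [-1, -5, 6] -> [-1, -5]
  drop 6 from [6, -3] -> [-3]
  satisfied 1 clause(s); 3 remain; assigned so far: [2, 6]
unit clause [-3] forces x3=F; simplify:
  drop 3 from [3, 5] -> [5]
  satisfied 1 clause(s); 2 remain; assigned so far: [2, 3, 6]
unit clause [5] forces x5=T; simplify:
  drop -5 from [-1, -5] -> [-1]
  satisfied 1 clause(s); 1 remain; assigned so far: [2, 3, 5, 6]
unit clause [-1] forces x1=F; simplify:
  satisfied 1 clause(s); 0 remain; assigned so far: [1, 2, 3, 5, 6]

Answer: 0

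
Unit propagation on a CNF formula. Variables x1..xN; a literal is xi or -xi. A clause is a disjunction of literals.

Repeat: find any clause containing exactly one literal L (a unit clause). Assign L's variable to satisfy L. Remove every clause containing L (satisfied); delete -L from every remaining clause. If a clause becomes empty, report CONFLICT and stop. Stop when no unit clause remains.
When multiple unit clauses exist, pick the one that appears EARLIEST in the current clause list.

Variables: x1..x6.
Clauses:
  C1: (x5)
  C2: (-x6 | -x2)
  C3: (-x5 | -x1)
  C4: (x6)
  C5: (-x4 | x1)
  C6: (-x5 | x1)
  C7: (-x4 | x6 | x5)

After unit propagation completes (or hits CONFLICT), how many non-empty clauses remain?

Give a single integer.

Answer: 3

Derivation:
unit clause [5] forces x5=T; simplify:
  drop -5 from [-5, -1] -> [-1]
  drop -5 from [-5, 1] -> [1]
  satisfied 2 clause(s); 5 remain; assigned so far: [5]
unit clause [-1] forces x1=F; simplify:
  drop 1 from [-4, 1] -> [-4]
  drop 1 from [1] -> [] (empty!)
  satisfied 1 clause(s); 4 remain; assigned so far: [1, 5]
CONFLICT (empty clause)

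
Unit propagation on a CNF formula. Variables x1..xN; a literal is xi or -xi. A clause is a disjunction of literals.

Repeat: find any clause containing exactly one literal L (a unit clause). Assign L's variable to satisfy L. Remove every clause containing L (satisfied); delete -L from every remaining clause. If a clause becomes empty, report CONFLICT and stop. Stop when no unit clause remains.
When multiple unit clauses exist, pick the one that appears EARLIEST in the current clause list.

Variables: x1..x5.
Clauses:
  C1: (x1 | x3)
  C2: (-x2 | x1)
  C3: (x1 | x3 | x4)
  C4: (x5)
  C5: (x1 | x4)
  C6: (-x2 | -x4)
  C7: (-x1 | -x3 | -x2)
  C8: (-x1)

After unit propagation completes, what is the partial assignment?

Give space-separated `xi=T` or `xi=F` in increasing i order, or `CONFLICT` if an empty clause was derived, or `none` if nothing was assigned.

unit clause [5] forces x5=T; simplify:
  satisfied 1 clause(s); 7 remain; assigned so far: [5]
unit clause [-1] forces x1=F; simplify:
  drop 1 from [1, 3] -> [3]
  drop 1 from [-2, 1] -> [-2]
  drop 1 from [1, 3, 4] -> [3, 4]
  drop 1 from [1, 4] -> [4]
  satisfied 2 clause(s); 5 remain; assigned so far: [1, 5]
unit clause [3] forces x3=T; simplify:
  satisfied 2 clause(s); 3 remain; assigned so far: [1, 3, 5]
unit clause [-2] forces x2=F; simplify:
  satisfied 2 clause(s); 1 remain; assigned so far: [1, 2, 3, 5]
unit clause [4] forces x4=T; simplify:
  satisfied 1 clause(s); 0 remain; assigned so far: [1, 2, 3, 4, 5]

Answer: x1=F x2=F x3=T x4=T x5=T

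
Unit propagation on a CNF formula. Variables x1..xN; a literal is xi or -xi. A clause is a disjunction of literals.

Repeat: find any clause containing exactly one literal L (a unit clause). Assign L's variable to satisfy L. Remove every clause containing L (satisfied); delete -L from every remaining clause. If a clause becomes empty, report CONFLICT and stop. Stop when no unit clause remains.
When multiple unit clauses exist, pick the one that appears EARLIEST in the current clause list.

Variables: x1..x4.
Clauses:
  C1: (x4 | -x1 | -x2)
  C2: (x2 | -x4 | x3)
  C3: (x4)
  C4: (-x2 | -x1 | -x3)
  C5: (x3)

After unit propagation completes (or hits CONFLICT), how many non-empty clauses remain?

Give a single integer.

unit clause [4] forces x4=T; simplify:
  drop -4 from [2, -4, 3] -> [2, 3]
  satisfied 2 clause(s); 3 remain; assigned so far: [4]
unit clause [3] forces x3=T; simplify:
  drop -3 from [-2, -1, -3] -> [-2, -1]
  satisfied 2 clause(s); 1 remain; assigned so far: [3, 4]

Answer: 1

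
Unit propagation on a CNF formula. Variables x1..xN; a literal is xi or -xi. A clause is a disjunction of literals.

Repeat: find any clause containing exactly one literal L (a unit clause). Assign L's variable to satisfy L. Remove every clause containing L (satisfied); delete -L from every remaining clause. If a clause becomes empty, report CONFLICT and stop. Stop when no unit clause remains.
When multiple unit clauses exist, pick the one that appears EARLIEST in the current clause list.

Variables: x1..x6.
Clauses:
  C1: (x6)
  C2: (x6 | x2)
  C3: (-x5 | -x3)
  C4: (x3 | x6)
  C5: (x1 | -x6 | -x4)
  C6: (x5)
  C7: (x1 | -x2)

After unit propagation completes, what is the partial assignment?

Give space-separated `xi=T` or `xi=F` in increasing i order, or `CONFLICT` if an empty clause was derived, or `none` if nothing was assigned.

Answer: x3=F x5=T x6=T

Derivation:
unit clause [6] forces x6=T; simplify:
  drop -6 from [1, -6, -4] -> [1, -4]
  satisfied 3 clause(s); 4 remain; assigned so far: [6]
unit clause [5] forces x5=T; simplify:
  drop -5 from [-5, -3] -> [-3]
  satisfied 1 clause(s); 3 remain; assigned so far: [5, 6]
unit clause [-3] forces x3=F; simplify:
  satisfied 1 clause(s); 2 remain; assigned so far: [3, 5, 6]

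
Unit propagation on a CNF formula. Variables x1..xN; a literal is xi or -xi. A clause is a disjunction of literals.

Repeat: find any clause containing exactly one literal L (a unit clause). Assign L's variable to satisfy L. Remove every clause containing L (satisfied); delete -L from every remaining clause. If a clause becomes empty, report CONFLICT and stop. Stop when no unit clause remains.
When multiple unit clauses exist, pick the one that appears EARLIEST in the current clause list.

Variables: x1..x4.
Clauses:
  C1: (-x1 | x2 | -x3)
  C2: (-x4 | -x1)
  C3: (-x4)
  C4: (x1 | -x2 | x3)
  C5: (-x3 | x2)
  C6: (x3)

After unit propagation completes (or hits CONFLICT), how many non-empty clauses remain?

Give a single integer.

unit clause [-4] forces x4=F; simplify:
  satisfied 2 clause(s); 4 remain; assigned so far: [4]
unit clause [3] forces x3=T; simplify:
  drop -3 from [-1, 2, -3] -> [-1, 2]
  drop -3 from [-3, 2] -> [2]
  satisfied 2 clause(s); 2 remain; assigned so far: [3, 4]
unit clause [2] forces x2=T; simplify:
  satisfied 2 clause(s); 0 remain; assigned so far: [2, 3, 4]

Answer: 0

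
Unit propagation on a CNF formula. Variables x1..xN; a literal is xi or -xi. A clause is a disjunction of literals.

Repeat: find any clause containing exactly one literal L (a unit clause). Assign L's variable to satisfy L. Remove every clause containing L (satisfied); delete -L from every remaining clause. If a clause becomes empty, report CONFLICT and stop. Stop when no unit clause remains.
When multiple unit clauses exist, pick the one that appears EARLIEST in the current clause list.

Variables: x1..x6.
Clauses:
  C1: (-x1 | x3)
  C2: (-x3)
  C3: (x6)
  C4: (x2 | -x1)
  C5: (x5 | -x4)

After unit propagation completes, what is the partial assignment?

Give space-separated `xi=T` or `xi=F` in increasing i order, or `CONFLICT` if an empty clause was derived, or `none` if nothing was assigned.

unit clause [-3] forces x3=F; simplify:
  drop 3 from [-1, 3] -> [-1]
  satisfied 1 clause(s); 4 remain; assigned so far: [3]
unit clause [-1] forces x1=F; simplify:
  satisfied 2 clause(s); 2 remain; assigned so far: [1, 3]
unit clause [6] forces x6=T; simplify:
  satisfied 1 clause(s); 1 remain; assigned so far: [1, 3, 6]

Answer: x1=F x3=F x6=T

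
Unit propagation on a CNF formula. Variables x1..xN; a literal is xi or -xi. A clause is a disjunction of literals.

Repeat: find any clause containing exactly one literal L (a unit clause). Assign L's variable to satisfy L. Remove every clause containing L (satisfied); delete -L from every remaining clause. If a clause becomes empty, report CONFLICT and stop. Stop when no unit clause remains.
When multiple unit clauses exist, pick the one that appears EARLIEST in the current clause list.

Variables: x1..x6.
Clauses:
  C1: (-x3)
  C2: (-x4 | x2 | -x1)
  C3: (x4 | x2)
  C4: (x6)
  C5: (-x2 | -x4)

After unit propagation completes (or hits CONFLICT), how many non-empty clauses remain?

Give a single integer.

Answer: 3

Derivation:
unit clause [-3] forces x3=F; simplify:
  satisfied 1 clause(s); 4 remain; assigned so far: [3]
unit clause [6] forces x6=T; simplify:
  satisfied 1 clause(s); 3 remain; assigned so far: [3, 6]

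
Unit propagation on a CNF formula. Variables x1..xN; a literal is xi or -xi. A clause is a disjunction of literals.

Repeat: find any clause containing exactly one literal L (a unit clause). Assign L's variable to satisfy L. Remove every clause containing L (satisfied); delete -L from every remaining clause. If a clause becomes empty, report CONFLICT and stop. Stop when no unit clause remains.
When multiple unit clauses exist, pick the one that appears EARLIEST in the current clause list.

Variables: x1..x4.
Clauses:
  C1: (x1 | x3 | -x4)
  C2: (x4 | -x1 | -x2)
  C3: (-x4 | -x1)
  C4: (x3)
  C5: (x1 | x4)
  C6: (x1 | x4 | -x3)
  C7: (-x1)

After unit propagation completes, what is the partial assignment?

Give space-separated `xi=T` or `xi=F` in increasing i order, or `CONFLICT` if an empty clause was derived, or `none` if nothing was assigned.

Answer: x1=F x3=T x4=T

Derivation:
unit clause [3] forces x3=T; simplify:
  drop -3 from [1, 4, -3] -> [1, 4]
  satisfied 2 clause(s); 5 remain; assigned so far: [3]
unit clause [-1] forces x1=F; simplify:
  drop 1 from [1, 4] -> [4]
  drop 1 from [1, 4] -> [4]
  satisfied 3 clause(s); 2 remain; assigned so far: [1, 3]
unit clause [4] forces x4=T; simplify:
  satisfied 2 clause(s); 0 remain; assigned so far: [1, 3, 4]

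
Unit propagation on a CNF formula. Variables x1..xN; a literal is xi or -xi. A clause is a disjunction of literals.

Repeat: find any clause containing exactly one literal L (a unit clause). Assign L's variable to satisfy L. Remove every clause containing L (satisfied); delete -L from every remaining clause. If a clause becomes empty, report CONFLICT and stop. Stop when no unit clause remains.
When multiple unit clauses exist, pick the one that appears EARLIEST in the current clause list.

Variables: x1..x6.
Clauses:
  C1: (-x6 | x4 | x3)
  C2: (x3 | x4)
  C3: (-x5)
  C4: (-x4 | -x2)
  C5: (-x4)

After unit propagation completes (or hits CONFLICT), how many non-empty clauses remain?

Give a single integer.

Answer: 0

Derivation:
unit clause [-5] forces x5=F; simplify:
  satisfied 1 clause(s); 4 remain; assigned so far: [5]
unit clause [-4] forces x4=F; simplify:
  drop 4 from [-6, 4, 3] -> [-6, 3]
  drop 4 from [3, 4] -> [3]
  satisfied 2 clause(s); 2 remain; assigned so far: [4, 5]
unit clause [3] forces x3=T; simplify:
  satisfied 2 clause(s); 0 remain; assigned so far: [3, 4, 5]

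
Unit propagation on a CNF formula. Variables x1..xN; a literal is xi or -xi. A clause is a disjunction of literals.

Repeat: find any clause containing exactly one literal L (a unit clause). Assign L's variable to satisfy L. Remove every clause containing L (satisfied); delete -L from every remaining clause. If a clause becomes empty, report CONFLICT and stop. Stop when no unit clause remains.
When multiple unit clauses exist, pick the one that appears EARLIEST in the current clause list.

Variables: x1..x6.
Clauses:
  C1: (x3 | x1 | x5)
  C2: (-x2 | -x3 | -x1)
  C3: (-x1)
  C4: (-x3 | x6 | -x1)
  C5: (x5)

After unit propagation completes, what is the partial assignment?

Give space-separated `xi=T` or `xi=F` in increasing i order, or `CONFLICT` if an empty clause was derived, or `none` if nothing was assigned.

unit clause [-1] forces x1=F; simplify:
  drop 1 from [3, 1, 5] -> [3, 5]
  satisfied 3 clause(s); 2 remain; assigned so far: [1]
unit clause [5] forces x5=T; simplify:
  satisfied 2 clause(s); 0 remain; assigned so far: [1, 5]

Answer: x1=F x5=T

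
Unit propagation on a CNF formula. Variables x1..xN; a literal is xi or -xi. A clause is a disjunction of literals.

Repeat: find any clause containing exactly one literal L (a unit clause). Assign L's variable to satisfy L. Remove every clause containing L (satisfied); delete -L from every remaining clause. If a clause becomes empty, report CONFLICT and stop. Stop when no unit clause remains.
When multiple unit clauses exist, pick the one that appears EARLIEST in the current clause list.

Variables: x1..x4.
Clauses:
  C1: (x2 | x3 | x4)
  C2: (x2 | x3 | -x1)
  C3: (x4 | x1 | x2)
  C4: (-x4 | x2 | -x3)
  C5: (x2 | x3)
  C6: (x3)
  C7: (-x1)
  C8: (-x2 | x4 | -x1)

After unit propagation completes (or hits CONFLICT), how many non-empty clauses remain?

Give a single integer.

unit clause [3] forces x3=T; simplify:
  drop -3 from [-4, 2, -3] -> [-4, 2]
  satisfied 4 clause(s); 4 remain; assigned so far: [3]
unit clause [-1] forces x1=F; simplify:
  drop 1 from [4, 1, 2] -> [4, 2]
  satisfied 2 clause(s); 2 remain; assigned so far: [1, 3]

Answer: 2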